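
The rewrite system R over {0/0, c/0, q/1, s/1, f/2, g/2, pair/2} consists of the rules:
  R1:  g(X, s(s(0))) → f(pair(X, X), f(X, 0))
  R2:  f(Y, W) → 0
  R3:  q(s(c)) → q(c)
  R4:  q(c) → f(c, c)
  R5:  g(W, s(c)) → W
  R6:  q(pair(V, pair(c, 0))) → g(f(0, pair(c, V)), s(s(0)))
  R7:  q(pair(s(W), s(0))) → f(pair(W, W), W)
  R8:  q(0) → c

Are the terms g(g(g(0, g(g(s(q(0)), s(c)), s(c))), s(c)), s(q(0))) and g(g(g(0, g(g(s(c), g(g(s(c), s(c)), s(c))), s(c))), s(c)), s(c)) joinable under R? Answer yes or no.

Reduce t₁ = g(g(g(0, g(g(s(q(0)), s(c)), s(c))), s(c)), s(q(0))):
1. g(g(g(0, g(g(s(q(0)), s(c)), s(c))), s(c)), s(q(0)))  →  g(g(0, g(g(s(q(0)), s(c)), s(c))), s(q(0)))   [R5 at 1]
2. g(g(0, g(g(s(q(0)), s(c)), s(c))), s(q(0)))  →  g(g(0, g(s(q(0)), s(c))), s(q(0)))   [R5 at 1.2]
3. g(g(0, g(s(q(0)), s(c))), s(q(0)))  →  g(g(0, s(q(0))), s(q(0)))   [R5 at 1.2]
4. g(g(0, s(q(0))), s(q(0)))  →  g(g(0, s(c)), s(q(0)))   [R8 at 1.2.1]
5. g(g(0, s(c)), s(q(0)))  →  g(0, s(q(0)))   [R5 at 1]
6. g(0, s(q(0)))  →  g(0, s(c))   [R8 at 2.1]
7. g(0, s(c))  →  0   [R5 at ε]

Reduce t₂ = g(g(g(0, g(g(s(c), g(g(s(c), s(c)), s(c))), s(c))), s(c)), s(c)):
1. g(g(g(0, g(g(s(c), g(g(s(c), s(c)), s(c))), s(c))), s(c)), s(c))  →  g(g(0, g(g(s(c), g(g(s(c), s(c)), s(c))), s(c))), s(c))   [R5 at ε]
2. g(g(0, g(g(s(c), g(g(s(c), s(c)), s(c))), s(c))), s(c))  →  g(0, g(g(s(c), g(g(s(c), s(c)), s(c))), s(c)))   [R5 at ε]
3. g(0, g(g(s(c), g(g(s(c), s(c)), s(c))), s(c)))  →  g(0, g(s(c), g(g(s(c), s(c)), s(c))))   [R5 at 2]
4. g(0, g(s(c), g(g(s(c), s(c)), s(c))))  →  g(0, g(s(c), g(s(c), s(c))))   [R5 at 2.2]
5. g(0, g(s(c), g(s(c), s(c))))  →  g(0, g(s(c), s(c)))   [R5 at 2.2]
6. g(0, g(s(c), s(c)))  →  g(0, s(c))   [R5 at 2]
7. g(0, s(c))  →  0   [R5 at ε]

yes — NF(t₁) = 0, NF(t₂) = 0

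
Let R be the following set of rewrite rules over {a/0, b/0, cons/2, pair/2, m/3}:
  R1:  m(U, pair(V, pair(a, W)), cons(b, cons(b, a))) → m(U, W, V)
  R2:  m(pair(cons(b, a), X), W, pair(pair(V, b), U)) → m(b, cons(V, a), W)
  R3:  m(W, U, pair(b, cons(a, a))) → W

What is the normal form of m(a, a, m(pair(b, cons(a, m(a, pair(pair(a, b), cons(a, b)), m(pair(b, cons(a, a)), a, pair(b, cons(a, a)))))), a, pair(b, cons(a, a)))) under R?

1. m(a, a, m(pair(b, cons(a, m(a, pair(pair(a, b), cons(a, b)), m(pair(b, cons(a, a)), a, pair(b, cons(a, a)))))), a, pair(b, cons(a, a))))  →  m(a, a, pair(b, cons(a, m(a, pair(pair(a, b), cons(a, b)), m(pair(b, cons(a, a)), a, pair(b, cons(a, a)))))))   [R3 at 3]
2. m(a, a, pair(b, cons(a, m(a, pair(pair(a, b), cons(a, b)), m(pair(b, cons(a, a)), a, pair(b, cons(a, a)))))))  →  m(a, a, pair(b, cons(a, m(a, pair(pair(a, b), cons(a, b)), pair(b, cons(a, a))))))   [R3 at 3.2.2.3]
3. m(a, a, pair(b, cons(a, m(a, pair(pair(a, b), cons(a, b)), pair(b, cons(a, a))))))  →  m(a, a, pair(b, cons(a, a)))   [R3 at 3.2.2]
4. m(a, a, pair(b, cons(a, a)))  →  a   [R3 at ε]

a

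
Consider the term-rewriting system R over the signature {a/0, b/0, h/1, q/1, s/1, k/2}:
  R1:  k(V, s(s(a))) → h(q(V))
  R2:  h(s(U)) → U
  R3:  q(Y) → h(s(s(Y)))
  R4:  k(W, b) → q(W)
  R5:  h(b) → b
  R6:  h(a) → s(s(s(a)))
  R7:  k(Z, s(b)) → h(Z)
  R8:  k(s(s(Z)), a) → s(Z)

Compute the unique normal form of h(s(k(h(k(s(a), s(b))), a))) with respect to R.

1. h(s(k(h(k(s(a), s(b))), a)))  →  k(h(k(s(a), s(b))), a)   [R2 at ε]
2. k(h(k(s(a), s(b))), a)  →  k(h(h(s(a))), a)   [R7 at 1.1]
3. k(h(h(s(a))), a)  →  k(h(a), a)   [R2 at 1.1]
4. k(h(a), a)  →  k(s(s(s(a))), a)   [R6 at 1]
5. k(s(s(s(a))), a)  →  s(s(a))   [R8 at ε]

s(s(a))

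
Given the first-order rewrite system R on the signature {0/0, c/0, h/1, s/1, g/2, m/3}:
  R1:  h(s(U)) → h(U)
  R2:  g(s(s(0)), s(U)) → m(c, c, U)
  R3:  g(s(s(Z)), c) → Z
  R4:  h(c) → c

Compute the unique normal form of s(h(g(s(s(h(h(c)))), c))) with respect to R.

s(c)

1. s(h(g(s(s(h(h(c)))), c)))  →  s(h(h(h(c))))   [R3 at 1.1]
2. s(h(h(h(c))))  →  s(h(h(c)))   [R4 at 1.1.1]
3. s(h(h(c)))  →  s(h(c))   [R4 at 1.1]
4. s(h(c))  →  s(c)   [R4 at 1]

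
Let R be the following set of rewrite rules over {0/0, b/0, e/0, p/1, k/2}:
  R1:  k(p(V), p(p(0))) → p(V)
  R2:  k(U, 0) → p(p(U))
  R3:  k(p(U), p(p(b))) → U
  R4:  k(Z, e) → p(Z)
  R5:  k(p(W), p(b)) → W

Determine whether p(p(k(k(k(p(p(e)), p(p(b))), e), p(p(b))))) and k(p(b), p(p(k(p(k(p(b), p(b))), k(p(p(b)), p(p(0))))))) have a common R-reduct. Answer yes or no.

Reduce t₁ = p(p(k(k(k(p(p(e)), p(p(b))), e), p(p(b))))):
1. p(p(k(k(k(p(p(e)), p(p(b))), e), p(p(b)))))  →  p(p(k(p(k(p(p(e)), p(p(b)))), p(p(b)))))   [R4 at 1.1.1]
2. p(p(k(p(k(p(p(e)), p(p(b)))), p(p(b)))))  →  p(p(k(p(p(e)), p(p(b)))))   [R3 at 1.1]
3. p(p(k(p(p(e)), p(p(b)))))  →  p(p(p(e)))   [R3 at 1.1]

Reduce t₂ = k(p(b), p(p(k(p(k(p(b), p(b))), k(p(p(b)), p(p(0))))))):
1. k(p(b), p(p(k(p(k(p(b), p(b))), k(p(p(b)), p(p(0)))))))  →  k(p(b), p(p(k(p(b), k(p(p(b)), p(p(0)))))))   [R5 at 2.1.1.1.1]
2. k(p(b), p(p(k(p(b), k(p(p(b)), p(p(0)))))))  →  k(p(b), p(p(k(p(b), p(p(b))))))   [R1 at 2.1.1.2]
3. k(p(b), p(p(k(p(b), p(p(b))))))  →  k(p(b), p(p(b)))   [R3 at 2.1.1]
4. k(p(b), p(p(b)))  →  b   [R3 at ε]

no — NF(t₁) = p(p(p(e))), NF(t₂) = b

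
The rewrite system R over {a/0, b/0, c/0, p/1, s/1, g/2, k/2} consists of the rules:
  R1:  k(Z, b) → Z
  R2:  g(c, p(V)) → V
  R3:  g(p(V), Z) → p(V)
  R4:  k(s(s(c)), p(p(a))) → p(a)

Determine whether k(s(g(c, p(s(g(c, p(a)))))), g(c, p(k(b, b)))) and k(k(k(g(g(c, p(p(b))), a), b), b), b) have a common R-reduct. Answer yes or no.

no — NF(t₁) = s(s(a)), NF(t₂) = p(b)

Reduce t₁ = k(s(g(c, p(s(g(c, p(a)))))), g(c, p(k(b, b)))):
1. k(s(g(c, p(s(g(c, p(a)))))), g(c, p(k(b, b))))  →  k(s(s(g(c, p(a)))), g(c, p(k(b, b))))   [R2 at 1.1]
2. k(s(s(g(c, p(a)))), g(c, p(k(b, b))))  →  k(s(s(a)), g(c, p(k(b, b))))   [R2 at 1.1.1]
3. k(s(s(a)), g(c, p(k(b, b))))  →  k(s(s(a)), k(b, b))   [R2 at 2]
4. k(s(s(a)), k(b, b))  →  k(s(s(a)), b)   [R1 at 2]
5. k(s(s(a)), b)  →  s(s(a))   [R1 at ε]

Reduce t₂ = k(k(k(g(g(c, p(p(b))), a), b), b), b):
1. k(k(k(g(g(c, p(p(b))), a), b), b), b)  →  k(k(g(g(c, p(p(b))), a), b), b)   [R1 at ε]
2. k(k(g(g(c, p(p(b))), a), b), b)  →  k(g(g(c, p(p(b))), a), b)   [R1 at ε]
3. k(g(g(c, p(p(b))), a), b)  →  g(g(c, p(p(b))), a)   [R1 at ε]
4. g(g(c, p(p(b))), a)  →  g(p(b), a)   [R2 at 1]
5. g(p(b), a)  →  p(b)   [R3 at ε]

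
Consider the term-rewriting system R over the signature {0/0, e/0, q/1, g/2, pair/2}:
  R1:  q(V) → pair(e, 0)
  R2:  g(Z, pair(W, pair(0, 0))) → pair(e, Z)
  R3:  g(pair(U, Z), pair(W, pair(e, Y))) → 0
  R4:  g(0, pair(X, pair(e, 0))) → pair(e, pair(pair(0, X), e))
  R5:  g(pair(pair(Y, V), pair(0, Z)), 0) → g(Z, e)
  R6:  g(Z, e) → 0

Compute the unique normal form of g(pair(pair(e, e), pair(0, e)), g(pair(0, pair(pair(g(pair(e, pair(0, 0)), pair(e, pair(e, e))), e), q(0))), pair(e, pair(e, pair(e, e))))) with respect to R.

1. g(pair(pair(e, e), pair(0, e)), g(pair(0, pair(pair(g(pair(e, pair(0, 0)), pair(e, pair(e, e))), e), q(0))), pair(e, pair(e, pair(e, e)))))  →  g(pair(pair(e, e), pair(0, e)), 0)   [R3 at 2]
2. g(pair(pair(e, e), pair(0, e)), 0)  →  g(e, e)   [R5 at ε]
3. g(e, e)  →  0   [R6 at ε]

0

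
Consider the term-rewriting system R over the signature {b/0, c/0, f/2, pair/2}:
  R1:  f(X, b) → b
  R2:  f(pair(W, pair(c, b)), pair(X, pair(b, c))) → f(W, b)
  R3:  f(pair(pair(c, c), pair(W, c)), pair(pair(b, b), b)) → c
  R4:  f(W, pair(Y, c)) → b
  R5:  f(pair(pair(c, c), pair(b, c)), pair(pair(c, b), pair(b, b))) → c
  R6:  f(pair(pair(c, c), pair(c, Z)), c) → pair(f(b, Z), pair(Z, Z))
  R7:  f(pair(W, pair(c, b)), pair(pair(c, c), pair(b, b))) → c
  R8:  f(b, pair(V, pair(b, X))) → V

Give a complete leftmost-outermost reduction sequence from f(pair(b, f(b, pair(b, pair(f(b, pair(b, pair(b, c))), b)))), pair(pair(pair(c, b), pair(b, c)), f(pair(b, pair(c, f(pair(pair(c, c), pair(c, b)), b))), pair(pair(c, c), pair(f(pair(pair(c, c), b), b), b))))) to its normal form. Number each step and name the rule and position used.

b

1. f(pair(b, f(b, pair(b, pair(f(b, pair(b, pair(b, c))), b)))), pair(pair(pair(c, b), pair(b, c)), f(pair(b, pair(c, f(pair(pair(c, c), pair(c, b)), b))), pair(pair(c, c), pair(f(pair(pair(c, c), b), b), b)))))  →  f(pair(b, f(b, pair(b, pair(b, b)))), pair(pair(pair(c, b), pair(b, c)), f(pair(b, pair(c, f(pair(pair(c, c), pair(c, b)), b))), pair(pair(c, c), pair(f(pair(pair(c, c), b), b), b)))))   [R8 at 1.2.2.2.1]
2. f(pair(b, f(b, pair(b, pair(b, b)))), pair(pair(pair(c, b), pair(b, c)), f(pair(b, pair(c, f(pair(pair(c, c), pair(c, b)), b))), pair(pair(c, c), pair(f(pair(pair(c, c), b), b), b)))))  →  f(pair(b, b), pair(pair(pair(c, b), pair(b, c)), f(pair(b, pair(c, f(pair(pair(c, c), pair(c, b)), b))), pair(pair(c, c), pair(f(pair(pair(c, c), b), b), b)))))   [R8 at 1.2]
3. f(pair(b, b), pair(pair(pair(c, b), pair(b, c)), f(pair(b, pair(c, f(pair(pair(c, c), pair(c, b)), b))), pair(pair(c, c), pair(f(pair(pair(c, c), b), b), b)))))  →  f(pair(b, b), pair(pair(pair(c, b), pair(b, c)), f(pair(b, pair(c, b)), pair(pair(c, c), pair(f(pair(pair(c, c), b), b), b)))))   [R1 at 2.2.1.2.2]
4. f(pair(b, b), pair(pair(pair(c, b), pair(b, c)), f(pair(b, pair(c, b)), pair(pair(c, c), pair(f(pair(pair(c, c), b), b), b)))))  →  f(pair(b, b), pair(pair(pair(c, b), pair(b, c)), f(pair(b, pair(c, b)), pair(pair(c, c), pair(b, b)))))   [R1 at 2.2.2.2.1]
5. f(pair(b, b), pair(pair(pair(c, b), pair(b, c)), f(pair(b, pair(c, b)), pair(pair(c, c), pair(b, b)))))  →  f(pair(b, b), pair(pair(pair(c, b), pair(b, c)), c))   [R7 at 2.2]
6. f(pair(b, b), pair(pair(pair(c, b), pair(b, c)), c))  →  b   [R4 at ε]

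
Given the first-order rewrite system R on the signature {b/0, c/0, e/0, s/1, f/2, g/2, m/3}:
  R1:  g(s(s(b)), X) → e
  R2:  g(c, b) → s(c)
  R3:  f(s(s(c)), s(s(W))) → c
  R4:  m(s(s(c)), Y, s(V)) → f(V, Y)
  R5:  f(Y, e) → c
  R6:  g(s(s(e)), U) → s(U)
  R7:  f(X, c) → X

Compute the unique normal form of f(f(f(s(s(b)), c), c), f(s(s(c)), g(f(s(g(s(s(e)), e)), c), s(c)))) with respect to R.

s(s(b))

1. f(f(f(s(s(b)), c), c), f(s(s(c)), g(f(s(g(s(s(e)), e)), c), s(c))))  →  f(f(s(s(b)), c), f(s(s(c)), g(f(s(g(s(s(e)), e)), c), s(c))))   [R7 at 1]
2. f(f(s(s(b)), c), f(s(s(c)), g(f(s(g(s(s(e)), e)), c), s(c))))  →  f(s(s(b)), f(s(s(c)), g(f(s(g(s(s(e)), e)), c), s(c))))   [R7 at 1]
3. f(s(s(b)), f(s(s(c)), g(f(s(g(s(s(e)), e)), c), s(c))))  →  f(s(s(b)), f(s(s(c)), g(s(g(s(s(e)), e)), s(c))))   [R7 at 2.2.1]
4. f(s(s(b)), f(s(s(c)), g(s(g(s(s(e)), e)), s(c))))  →  f(s(s(b)), f(s(s(c)), g(s(s(e)), s(c))))   [R6 at 2.2.1.1]
5. f(s(s(b)), f(s(s(c)), g(s(s(e)), s(c))))  →  f(s(s(b)), f(s(s(c)), s(s(c))))   [R6 at 2.2]
6. f(s(s(b)), f(s(s(c)), s(s(c))))  →  f(s(s(b)), c)   [R3 at 2]
7. f(s(s(b)), c)  →  s(s(b))   [R7 at ε]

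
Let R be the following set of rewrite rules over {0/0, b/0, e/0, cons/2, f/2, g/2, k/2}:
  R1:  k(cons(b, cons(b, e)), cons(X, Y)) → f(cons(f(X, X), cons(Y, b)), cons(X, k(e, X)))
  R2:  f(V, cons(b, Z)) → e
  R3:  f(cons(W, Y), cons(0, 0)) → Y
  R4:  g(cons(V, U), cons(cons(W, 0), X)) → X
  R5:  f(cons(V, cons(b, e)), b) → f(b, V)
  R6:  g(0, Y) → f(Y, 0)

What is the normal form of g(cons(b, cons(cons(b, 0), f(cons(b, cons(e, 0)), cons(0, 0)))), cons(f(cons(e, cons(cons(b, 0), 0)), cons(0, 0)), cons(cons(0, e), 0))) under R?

cons(cons(0, e), 0)

1. g(cons(b, cons(cons(b, 0), f(cons(b, cons(e, 0)), cons(0, 0)))), cons(f(cons(e, cons(cons(b, 0), 0)), cons(0, 0)), cons(cons(0, e), 0)))  →  g(cons(b, cons(cons(b, 0), cons(e, 0))), cons(f(cons(e, cons(cons(b, 0), 0)), cons(0, 0)), cons(cons(0, e), 0)))   [R3 at 1.2.2]
2. g(cons(b, cons(cons(b, 0), cons(e, 0))), cons(f(cons(e, cons(cons(b, 0), 0)), cons(0, 0)), cons(cons(0, e), 0)))  →  g(cons(b, cons(cons(b, 0), cons(e, 0))), cons(cons(cons(b, 0), 0), cons(cons(0, e), 0)))   [R3 at 2.1]
3. g(cons(b, cons(cons(b, 0), cons(e, 0))), cons(cons(cons(b, 0), 0), cons(cons(0, e), 0)))  →  cons(cons(0, e), 0)   [R4 at ε]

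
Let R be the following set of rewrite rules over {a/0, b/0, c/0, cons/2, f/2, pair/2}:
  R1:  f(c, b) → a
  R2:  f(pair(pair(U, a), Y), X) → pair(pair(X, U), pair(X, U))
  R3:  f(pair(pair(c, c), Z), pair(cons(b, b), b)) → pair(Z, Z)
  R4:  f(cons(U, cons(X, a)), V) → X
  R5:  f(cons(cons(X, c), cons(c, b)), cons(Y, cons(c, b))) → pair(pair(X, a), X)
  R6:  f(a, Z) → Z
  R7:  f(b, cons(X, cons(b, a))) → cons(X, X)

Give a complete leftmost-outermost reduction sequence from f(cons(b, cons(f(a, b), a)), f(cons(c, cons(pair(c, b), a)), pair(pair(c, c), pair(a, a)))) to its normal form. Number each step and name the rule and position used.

b

1. f(cons(b, cons(f(a, b), a)), f(cons(c, cons(pair(c, b), a)), pair(pair(c, c), pair(a, a))))  →  f(a, b)   [R4 at ε]
2. f(a, b)  →  b   [R6 at ε]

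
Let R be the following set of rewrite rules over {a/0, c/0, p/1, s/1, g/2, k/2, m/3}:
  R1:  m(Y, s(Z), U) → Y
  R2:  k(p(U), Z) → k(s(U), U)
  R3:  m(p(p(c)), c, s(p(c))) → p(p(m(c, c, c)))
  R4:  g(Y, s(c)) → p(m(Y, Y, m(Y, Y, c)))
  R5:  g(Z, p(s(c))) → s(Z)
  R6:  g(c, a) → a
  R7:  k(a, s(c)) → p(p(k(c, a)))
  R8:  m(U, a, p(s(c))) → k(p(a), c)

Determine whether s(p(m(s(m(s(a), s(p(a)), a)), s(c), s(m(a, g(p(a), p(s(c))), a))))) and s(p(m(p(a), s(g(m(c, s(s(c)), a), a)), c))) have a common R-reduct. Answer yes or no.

Reduce t₁ = s(p(m(s(m(s(a), s(p(a)), a)), s(c), s(m(a, g(p(a), p(s(c))), a))))):
1. s(p(m(s(m(s(a), s(p(a)), a)), s(c), s(m(a, g(p(a), p(s(c))), a)))))  →  s(p(s(m(s(a), s(p(a)), a))))   [R1 at 1.1]
2. s(p(s(m(s(a), s(p(a)), a))))  →  s(p(s(s(a))))   [R1 at 1.1.1]

Reduce t₂ = s(p(m(p(a), s(g(m(c, s(s(c)), a), a)), c))):
1. s(p(m(p(a), s(g(m(c, s(s(c)), a), a)), c)))  →  s(p(p(a)))   [R1 at 1.1]

no — NF(t₁) = s(p(s(s(a)))), NF(t₂) = s(p(p(a)))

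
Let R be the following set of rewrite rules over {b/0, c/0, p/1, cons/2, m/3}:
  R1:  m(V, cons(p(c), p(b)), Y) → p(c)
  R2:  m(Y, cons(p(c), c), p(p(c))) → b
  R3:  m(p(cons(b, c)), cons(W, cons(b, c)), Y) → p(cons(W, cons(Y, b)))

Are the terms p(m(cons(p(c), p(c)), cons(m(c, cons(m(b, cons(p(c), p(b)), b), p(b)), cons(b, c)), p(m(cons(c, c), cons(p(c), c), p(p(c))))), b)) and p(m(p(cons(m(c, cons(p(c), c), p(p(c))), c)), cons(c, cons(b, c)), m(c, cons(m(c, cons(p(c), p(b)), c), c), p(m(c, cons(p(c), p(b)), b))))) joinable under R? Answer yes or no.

no — NF(t₁) = p(p(c)), NF(t₂) = p(p(cons(c, cons(b, b))))

Reduce t₁ = p(m(cons(p(c), p(c)), cons(m(c, cons(m(b, cons(p(c), p(b)), b), p(b)), cons(b, c)), p(m(cons(c, c), cons(p(c), c), p(p(c))))), b)):
1. p(m(cons(p(c), p(c)), cons(m(c, cons(m(b, cons(p(c), p(b)), b), p(b)), cons(b, c)), p(m(cons(c, c), cons(p(c), c), p(p(c))))), b))  →  p(m(cons(p(c), p(c)), cons(m(c, cons(p(c), p(b)), cons(b, c)), p(m(cons(c, c), cons(p(c), c), p(p(c))))), b))   [R1 at 1.2.1.2.1]
2. p(m(cons(p(c), p(c)), cons(m(c, cons(p(c), p(b)), cons(b, c)), p(m(cons(c, c), cons(p(c), c), p(p(c))))), b))  →  p(m(cons(p(c), p(c)), cons(p(c), p(m(cons(c, c), cons(p(c), c), p(p(c))))), b))   [R1 at 1.2.1]
3. p(m(cons(p(c), p(c)), cons(p(c), p(m(cons(c, c), cons(p(c), c), p(p(c))))), b))  →  p(m(cons(p(c), p(c)), cons(p(c), p(b)), b))   [R2 at 1.2.2.1]
4. p(m(cons(p(c), p(c)), cons(p(c), p(b)), b))  →  p(p(c))   [R1 at 1]

Reduce t₂ = p(m(p(cons(m(c, cons(p(c), c), p(p(c))), c)), cons(c, cons(b, c)), m(c, cons(m(c, cons(p(c), p(b)), c), c), p(m(c, cons(p(c), p(b)), b))))):
1. p(m(p(cons(m(c, cons(p(c), c), p(p(c))), c)), cons(c, cons(b, c)), m(c, cons(m(c, cons(p(c), p(b)), c), c), p(m(c, cons(p(c), p(b)), b)))))  →  p(m(p(cons(b, c)), cons(c, cons(b, c)), m(c, cons(m(c, cons(p(c), p(b)), c), c), p(m(c, cons(p(c), p(b)), b)))))   [R2 at 1.1.1.1]
2. p(m(p(cons(b, c)), cons(c, cons(b, c)), m(c, cons(m(c, cons(p(c), p(b)), c), c), p(m(c, cons(p(c), p(b)), b)))))  →  p(p(cons(c, cons(m(c, cons(m(c, cons(p(c), p(b)), c), c), p(m(c, cons(p(c), p(b)), b))), b))))   [R3 at 1]
3. p(p(cons(c, cons(m(c, cons(m(c, cons(p(c), p(b)), c), c), p(m(c, cons(p(c), p(b)), b))), b))))  →  p(p(cons(c, cons(m(c, cons(p(c), c), p(m(c, cons(p(c), p(b)), b))), b))))   [R1 at 1.1.2.1.2.1]
4. p(p(cons(c, cons(m(c, cons(p(c), c), p(m(c, cons(p(c), p(b)), b))), b))))  →  p(p(cons(c, cons(m(c, cons(p(c), c), p(p(c))), b))))   [R1 at 1.1.2.1.3.1]
5. p(p(cons(c, cons(m(c, cons(p(c), c), p(p(c))), b))))  →  p(p(cons(c, cons(b, b))))   [R2 at 1.1.2.1]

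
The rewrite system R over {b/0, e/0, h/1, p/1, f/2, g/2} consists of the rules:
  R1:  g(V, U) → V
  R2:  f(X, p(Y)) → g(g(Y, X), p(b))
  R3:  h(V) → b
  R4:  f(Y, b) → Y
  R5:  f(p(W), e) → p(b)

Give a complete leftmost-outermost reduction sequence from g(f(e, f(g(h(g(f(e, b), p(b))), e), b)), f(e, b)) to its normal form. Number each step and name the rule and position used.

1. g(f(e, f(g(h(g(f(e, b), p(b))), e), b)), f(e, b))  →  f(e, f(g(h(g(f(e, b), p(b))), e), b))   [R1 at ε]
2. f(e, f(g(h(g(f(e, b), p(b))), e), b))  →  f(e, g(h(g(f(e, b), p(b))), e))   [R4 at 2]
3. f(e, g(h(g(f(e, b), p(b))), e))  →  f(e, h(g(f(e, b), p(b))))   [R1 at 2]
4. f(e, h(g(f(e, b), p(b))))  →  f(e, b)   [R3 at 2]
5. f(e, b)  →  e   [R4 at ε]

e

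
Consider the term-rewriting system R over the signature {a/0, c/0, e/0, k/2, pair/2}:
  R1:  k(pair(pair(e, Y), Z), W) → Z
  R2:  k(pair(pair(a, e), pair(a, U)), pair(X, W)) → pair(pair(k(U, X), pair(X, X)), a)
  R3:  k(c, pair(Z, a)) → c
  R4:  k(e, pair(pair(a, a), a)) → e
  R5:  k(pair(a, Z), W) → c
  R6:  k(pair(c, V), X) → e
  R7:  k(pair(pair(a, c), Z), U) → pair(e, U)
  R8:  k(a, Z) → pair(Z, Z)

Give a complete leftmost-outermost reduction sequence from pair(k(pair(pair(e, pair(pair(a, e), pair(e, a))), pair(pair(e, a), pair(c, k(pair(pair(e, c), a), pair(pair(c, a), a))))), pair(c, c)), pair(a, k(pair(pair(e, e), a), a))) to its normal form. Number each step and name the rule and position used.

1. pair(k(pair(pair(e, pair(pair(a, e), pair(e, a))), pair(pair(e, a), pair(c, k(pair(pair(e, c), a), pair(pair(c, a), a))))), pair(c, c)), pair(a, k(pair(pair(e, e), a), a)))  →  pair(pair(pair(e, a), pair(c, k(pair(pair(e, c), a), pair(pair(c, a), a)))), pair(a, k(pair(pair(e, e), a), a)))   [R1 at 1]
2. pair(pair(pair(e, a), pair(c, k(pair(pair(e, c), a), pair(pair(c, a), a)))), pair(a, k(pair(pair(e, e), a), a)))  →  pair(pair(pair(e, a), pair(c, a)), pair(a, k(pair(pair(e, e), a), a)))   [R1 at 1.2.2]
3. pair(pair(pair(e, a), pair(c, a)), pair(a, k(pair(pair(e, e), a), a)))  →  pair(pair(pair(e, a), pair(c, a)), pair(a, a))   [R1 at 2.2]

pair(pair(pair(e, a), pair(c, a)), pair(a, a))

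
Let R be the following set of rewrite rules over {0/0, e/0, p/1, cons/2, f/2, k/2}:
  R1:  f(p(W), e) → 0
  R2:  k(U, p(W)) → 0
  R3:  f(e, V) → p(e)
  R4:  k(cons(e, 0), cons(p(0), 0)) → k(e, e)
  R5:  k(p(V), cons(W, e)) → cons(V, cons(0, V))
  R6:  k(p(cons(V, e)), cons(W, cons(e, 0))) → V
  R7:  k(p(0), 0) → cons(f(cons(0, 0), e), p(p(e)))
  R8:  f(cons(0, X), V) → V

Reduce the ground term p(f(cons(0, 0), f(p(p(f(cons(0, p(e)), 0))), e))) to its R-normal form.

1. p(f(cons(0, 0), f(p(p(f(cons(0, p(e)), 0))), e)))  →  p(f(p(p(f(cons(0, p(e)), 0))), e))   [R8 at 1]
2. p(f(p(p(f(cons(0, p(e)), 0))), e))  →  p(0)   [R1 at 1]

p(0)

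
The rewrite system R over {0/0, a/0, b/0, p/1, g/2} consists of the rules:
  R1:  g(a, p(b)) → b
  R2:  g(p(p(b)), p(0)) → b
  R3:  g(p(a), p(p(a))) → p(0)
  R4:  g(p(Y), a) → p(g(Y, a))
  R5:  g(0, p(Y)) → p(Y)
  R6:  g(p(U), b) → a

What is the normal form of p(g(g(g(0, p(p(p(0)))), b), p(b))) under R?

1. p(g(g(g(0, p(p(p(0)))), b), p(b)))  →  p(g(g(p(p(p(0))), b), p(b)))   [R5 at 1.1.1]
2. p(g(g(p(p(p(0))), b), p(b)))  →  p(g(a, p(b)))   [R6 at 1.1]
3. p(g(a, p(b)))  →  p(b)   [R1 at 1]

p(b)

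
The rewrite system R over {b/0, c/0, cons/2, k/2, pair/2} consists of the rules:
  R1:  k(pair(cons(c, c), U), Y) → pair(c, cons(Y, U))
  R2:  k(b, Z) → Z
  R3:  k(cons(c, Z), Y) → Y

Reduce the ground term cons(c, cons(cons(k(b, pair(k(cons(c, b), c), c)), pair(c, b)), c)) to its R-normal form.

1. cons(c, cons(cons(k(b, pair(k(cons(c, b), c), c)), pair(c, b)), c))  →  cons(c, cons(cons(pair(k(cons(c, b), c), c), pair(c, b)), c))   [R2 at 2.1.1]
2. cons(c, cons(cons(pair(k(cons(c, b), c), c), pair(c, b)), c))  →  cons(c, cons(cons(pair(c, c), pair(c, b)), c))   [R3 at 2.1.1.1]

cons(c, cons(cons(pair(c, c), pair(c, b)), c))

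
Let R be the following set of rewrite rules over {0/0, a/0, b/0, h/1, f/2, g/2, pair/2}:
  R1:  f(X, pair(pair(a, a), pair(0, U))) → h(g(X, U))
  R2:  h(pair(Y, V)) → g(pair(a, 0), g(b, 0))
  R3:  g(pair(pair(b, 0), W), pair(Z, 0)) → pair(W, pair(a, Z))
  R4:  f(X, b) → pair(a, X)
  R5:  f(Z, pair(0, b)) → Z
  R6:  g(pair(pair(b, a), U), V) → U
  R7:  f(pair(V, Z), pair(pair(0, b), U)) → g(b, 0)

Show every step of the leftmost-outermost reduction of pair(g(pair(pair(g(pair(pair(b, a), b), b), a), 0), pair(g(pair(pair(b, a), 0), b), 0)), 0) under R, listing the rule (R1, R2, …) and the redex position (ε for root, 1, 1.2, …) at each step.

1. pair(g(pair(pair(g(pair(pair(b, a), b), b), a), 0), pair(g(pair(pair(b, a), 0), b), 0)), 0)  →  pair(g(pair(pair(b, a), 0), pair(g(pair(pair(b, a), 0), b), 0)), 0)   [R6 at 1.1.1.1]
2. pair(g(pair(pair(b, a), 0), pair(g(pair(pair(b, a), 0), b), 0)), 0)  →  pair(0, 0)   [R6 at 1]

pair(0, 0)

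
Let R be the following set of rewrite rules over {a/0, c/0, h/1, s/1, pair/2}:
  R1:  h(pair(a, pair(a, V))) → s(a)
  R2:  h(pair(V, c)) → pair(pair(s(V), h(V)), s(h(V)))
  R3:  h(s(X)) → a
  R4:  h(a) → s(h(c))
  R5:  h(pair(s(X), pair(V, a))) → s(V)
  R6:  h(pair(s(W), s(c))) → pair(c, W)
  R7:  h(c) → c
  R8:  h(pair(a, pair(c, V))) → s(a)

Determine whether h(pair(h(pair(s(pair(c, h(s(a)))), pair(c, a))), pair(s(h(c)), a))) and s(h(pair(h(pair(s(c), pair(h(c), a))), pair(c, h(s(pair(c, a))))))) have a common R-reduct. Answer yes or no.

Reduce t₁ = h(pair(h(pair(s(pair(c, h(s(a)))), pair(c, a))), pair(s(h(c)), a))):
1. h(pair(h(pair(s(pair(c, h(s(a)))), pair(c, a))), pair(s(h(c)), a)))  →  h(pair(s(c), pair(s(h(c)), a)))   [R5 at 1.1]
2. h(pair(s(c), pair(s(h(c)), a)))  →  s(s(h(c)))   [R5 at ε]
3. s(s(h(c)))  →  s(s(c))   [R7 at 1.1]

Reduce t₂ = s(h(pair(h(pair(s(c), pair(h(c), a))), pair(c, h(s(pair(c, a))))))):
1. s(h(pair(h(pair(s(c), pair(h(c), a))), pair(c, h(s(pair(c, a)))))))  →  s(h(pair(s(h(c)), pair(c, h(s(pair(c, a)))))))   [R5 at 1.1.1]
2. s(h(pair(s(h(c)), pair(c, h(s(pair(c, a)))))))  →  s(h(pair(s(c), pair(c, h(s(pair(c, a)))))))   [R7 at 1.1.1.1]
3. s(h(pair(s(c), pair(c, h(s(pair(c, a)))))))  →  s(h(pair(s(c), pair(c, a))))   [R3 at 1.1.2.2]
4. s(h(pair(s(c), pair(c, a))))  →  s(s(c))   [R5 at 1]

yes — NF(t₁) = s(s(c)), NF(t₂) = s(s(c))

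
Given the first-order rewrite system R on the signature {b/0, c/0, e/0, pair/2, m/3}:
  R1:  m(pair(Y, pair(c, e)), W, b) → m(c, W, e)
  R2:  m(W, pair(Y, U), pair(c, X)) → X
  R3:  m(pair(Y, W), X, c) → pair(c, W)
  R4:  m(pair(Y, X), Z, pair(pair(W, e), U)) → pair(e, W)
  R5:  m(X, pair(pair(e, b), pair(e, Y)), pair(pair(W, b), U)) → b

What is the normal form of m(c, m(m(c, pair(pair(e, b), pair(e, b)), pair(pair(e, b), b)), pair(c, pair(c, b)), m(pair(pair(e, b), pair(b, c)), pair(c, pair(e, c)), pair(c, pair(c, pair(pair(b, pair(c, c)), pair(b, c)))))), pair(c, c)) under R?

1. m(c, m(m(c, pair(pair(e, b), pair(e, b)), pair(pair(e, b), b)), pair(c, pair(c, b)), m(pair(pair(e, b), pair(b, c)), pair(c, pair(e, c)), pair(c, pair(c, pair(pair(b, pair(c, c)), pair(b, c)))))), pair(c, c))  →  m(c, m(b, pair(c, pair(c, b)), m(pair(pair(e, b), pair(b, c)), pair(c, pair(e, c)), pair(c, pair(c, pair(pair(b, pair(c, c)), pair(b, c)))))), pair(c, c))   [R5 at 2.1]
2. m(c, m(b, pair(c, pair(c, b)), m(pair(pair(e, b), pair(b, c)), pair(c, pair(e, c)), pair(c, pair(c, pair(pair(b, pair(c, c)), pair(b, c)))))), pair(c, c))  →  m(c, m(b, pair(c, pair(c, b)), pair(c, pair(pair(b, pair(c, c)), pair(b, c)))), pair(c, c))   [R2 at 2.3]
3. m(c, m(b, pair(c, pair(c, b)), pair(c, pair(pair(b, pair(c, c)), pair(b, c)))), pair(c, c))  →  m(c, pair(pair(b, pair(c, c)), pair(b, c)), pair(c, c))   [R2 at 2]
4. m(c, pair(pair(b, pair(c, c)), pair(b, c)), pair(c, c))  →  c   [R2 at ε]

c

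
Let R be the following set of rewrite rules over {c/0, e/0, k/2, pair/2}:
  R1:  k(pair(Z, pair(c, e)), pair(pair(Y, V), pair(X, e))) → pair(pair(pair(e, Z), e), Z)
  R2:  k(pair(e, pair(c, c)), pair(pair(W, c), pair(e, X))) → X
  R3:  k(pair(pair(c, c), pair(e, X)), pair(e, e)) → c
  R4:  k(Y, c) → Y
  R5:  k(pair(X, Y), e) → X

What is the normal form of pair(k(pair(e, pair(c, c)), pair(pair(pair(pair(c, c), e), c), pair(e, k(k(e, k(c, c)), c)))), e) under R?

pair(e, e)

1. pair(k(pair(e, pair(c, c)), pair(pair(pair(pair(c, c), e), c), pair(e, k(k(e, k(c, c)), c)))), e)  →  pair(k(k(e, k(c, c)), c), e)   [R2 at 1]
2. pair(k(k(e, k(c, c)), c), e)  →  pair(k(e, k(c, c)), e)   [R4 at 1]
3. pair(k(e, k(c, c)), e)  →  pair(k(e, c), e)   [R4 at 1.2]
4. pair(k(e, c), e)  →  pair(e, e)   [R4 at 1]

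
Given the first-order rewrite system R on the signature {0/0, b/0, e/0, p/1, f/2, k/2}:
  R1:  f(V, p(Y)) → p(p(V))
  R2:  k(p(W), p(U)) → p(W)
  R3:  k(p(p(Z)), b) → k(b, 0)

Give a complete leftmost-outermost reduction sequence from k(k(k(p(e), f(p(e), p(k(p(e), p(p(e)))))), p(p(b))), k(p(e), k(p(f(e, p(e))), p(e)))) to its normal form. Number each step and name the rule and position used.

p(e)

1. k(k(k(p(e), f(p(e), p(k(p(e), p(p(e)))))), p(p(b))), k(p(e), k(p(f(e, p(e))), p(e))))  →  k(k(k(p(e), p(p(p(e)))), p(p(b))), k(p(e), k(p(f(e, p(e))), p(e))))   [R1 at 1.1.2]
2. k(k(k(p(e), p(p(p(e)))), p(p(b))), k(p(e), k(p(f(e, p(e))), p(e))))  →  k(k(p(e), p(p(b))), k(p(e), k(p(f(e, p(e))), p(e))))   [R2 at 1.1]
3. k(k(p(e), p(p(b))), k(p(e), k(p(f(e, p(e))), p(e))))  →  k(p(e), k(p(e), k(p(f(e, p(e))), p(e))))   [R2 at 1]
4. k(p(e), k(p(e), k(p(f(e, p(e))), p(e))))  →  k(p(e), k(p(e), p(f(e, p(e)))))   [R2 at 2.2]
5. k(p(e), k(p(e), p(f(e, p(e)))))  →  k(p(e), p(e))   [R2 at 2]
6. k(p(e), p(e))  →  p(e)   [R2 at ε]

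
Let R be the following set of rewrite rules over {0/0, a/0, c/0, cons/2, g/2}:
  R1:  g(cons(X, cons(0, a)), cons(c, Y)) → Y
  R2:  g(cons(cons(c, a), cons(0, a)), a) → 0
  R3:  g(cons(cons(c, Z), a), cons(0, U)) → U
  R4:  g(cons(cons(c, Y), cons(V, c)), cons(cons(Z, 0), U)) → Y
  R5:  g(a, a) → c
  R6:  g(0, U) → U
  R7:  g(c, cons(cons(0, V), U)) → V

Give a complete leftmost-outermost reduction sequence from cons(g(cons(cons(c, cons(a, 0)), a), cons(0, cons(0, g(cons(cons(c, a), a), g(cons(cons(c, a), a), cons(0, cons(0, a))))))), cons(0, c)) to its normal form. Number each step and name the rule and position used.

1. cons(g(cons(cons(c, cons(a, 0)), a), cons(0, cons(0, g(cons(cons(c, a), a), g(cons(cons(c, a), a), cons(0, cons(0, a))))))), cons(0, c))  →  cons(cons(0, g(cons(cons(c, a), a), g(cons(cons(c, a), a), cons(0, cons(0, a))))), cons(0, c))   [R3 at 1]
2. cons(cons(0, g(cons(cons(c, a), a), g(cons(cons(c, a), a), cons(0, cons(0, a))))), cons(0, c))  →  cons(cons(0, g(cons(cons(c, a), a), cons(0, a))), cons(0, c))   [R3 at 1.2.2]
3. cons(cons(0, g(cons(cons(c, a), a), cons(0, a))), cons(0, c))  →  cons(cons(0, a), cons(0, c))   [R3 at 1.2]

cons(cons(0, a), cons(0, c))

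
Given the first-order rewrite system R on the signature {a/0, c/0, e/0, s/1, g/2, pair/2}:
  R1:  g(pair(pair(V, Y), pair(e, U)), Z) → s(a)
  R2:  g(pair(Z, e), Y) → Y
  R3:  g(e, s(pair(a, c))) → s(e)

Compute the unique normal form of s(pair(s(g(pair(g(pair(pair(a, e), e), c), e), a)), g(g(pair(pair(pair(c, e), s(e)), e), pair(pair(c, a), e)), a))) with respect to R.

s(pair(s(a), a))

1. s(pair(s(g(pair(g(pair(pair(a, e), e), c), e), a)), g(g(pair(pair(pair(c, e), s(e)), e), pair(pair(c, a), e)), a)))  →  s(pair(s(a), g(g(pair(pair(pair(c, e), s(e)), e), pair(pair(c, a), e)), a)))   [R2 at 1.1.1]
2. s(pair(s(a), g(g(pair(pair(pair(c, e), s(e)), e), pair(pair(c, a), e)), a)))  →  s(pair(s(a), g(pair(pair(c, a), e), a)))   [R2 at 1.2.1]
3. s(pair(s(a), g(pair(pair(c, a), e), a)))  →  s(pair(s(a), a))   [R2 at 1.2]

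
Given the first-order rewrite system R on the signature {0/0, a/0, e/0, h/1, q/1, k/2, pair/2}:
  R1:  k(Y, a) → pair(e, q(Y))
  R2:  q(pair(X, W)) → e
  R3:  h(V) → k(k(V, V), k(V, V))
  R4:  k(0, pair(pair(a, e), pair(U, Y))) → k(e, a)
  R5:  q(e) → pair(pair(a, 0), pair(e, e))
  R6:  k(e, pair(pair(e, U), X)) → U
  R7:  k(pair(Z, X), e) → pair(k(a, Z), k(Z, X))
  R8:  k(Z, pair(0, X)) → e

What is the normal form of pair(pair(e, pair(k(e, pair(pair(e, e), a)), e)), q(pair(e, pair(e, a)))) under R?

pair(pair(e, pair(e, e)), e)

1. pair(pair(e, pair(k(e, pair(pair(e, e), a)), e)), q(pair(e, pair(e, a))))  →  pair(pair(e, pair(e, e)), q(pair(e, pair(e, a))))   [R6 at 1.2.1]
2. pair(pair(e, pair(e, e)), q(pair(e, pair(e, a))))  →  pair(pair(e, pair(e, e)), e)   [R2 at 2]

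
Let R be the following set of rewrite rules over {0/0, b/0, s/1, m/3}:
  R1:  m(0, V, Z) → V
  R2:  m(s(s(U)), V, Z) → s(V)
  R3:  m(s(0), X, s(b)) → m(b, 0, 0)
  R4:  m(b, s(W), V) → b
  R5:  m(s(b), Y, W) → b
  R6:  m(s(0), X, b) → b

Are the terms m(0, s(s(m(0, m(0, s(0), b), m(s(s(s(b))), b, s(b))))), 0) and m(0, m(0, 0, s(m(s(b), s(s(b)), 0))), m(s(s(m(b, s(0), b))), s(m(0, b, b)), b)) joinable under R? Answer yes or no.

Reduce t₁ = m(0, s(s(m(0, m(0, s(0), b), m(s(s(s(b))), b, s(b))))), 0):
1. m(0, s(s(m(0, m(0, s(0), b), m(s(s(s(b))), b, s(b))))), 0)  →  s(s(m(0, m(0, s(0), b), m(s(s(s(b))), b, s(b)))))   [R1 at ε]
2. s(s(m(0, m(0, s(0), b), m(s(s(s(b))), b, s(b)))))  →  s(s(m(0, s(0), b)))   [R1 at 1.1]
3. s(s(m(0, s(0), b)))  →  s(s(s(0)))   [R1 at 1.1]

Reduce t₂ = m(0, m(0, 0, s(m(s(b), s(s(b)), 0))), m(s(s(m(b, s(0), b))), s(m(0, b, b)), b)):
1. m(0, m(0, 0, s(m(s(b), s(s(b)), 0))), m(s(s(m(b, s(0), b))), s(m(0, b, b)), b))  →  m(0, 0, s(m(s(b), s(s(b)), 0)))   [R1 at ε]
2. m(0, 0, s(m(s(b), s(s(b)), 0)))  →  0   [R1 at ε]

no — NF(t₁) = s(s(s(0))), NF(t₂) = 0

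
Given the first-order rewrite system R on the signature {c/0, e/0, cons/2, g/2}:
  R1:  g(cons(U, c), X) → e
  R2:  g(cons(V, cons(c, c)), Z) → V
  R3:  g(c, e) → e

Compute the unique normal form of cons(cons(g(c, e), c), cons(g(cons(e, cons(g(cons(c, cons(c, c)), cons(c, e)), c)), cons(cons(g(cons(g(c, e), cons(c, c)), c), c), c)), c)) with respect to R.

cons(cons(e, c), cons(e, c))

1. cons(cons(g(c, e), c), cons(g(cons(e, cons(g(cons(c, cons(c, c)), cons(c, e)), c)), cons(cons(g(cons(g(c, e), cons(c, c)), c), c), c)), c))  →  cons(cons(e, c), cons(g(cons(e, cons(g(cons(c, cons(c, c)), cons(c, e)), c)), cons(cons(g(cons(g(c, e), cons(c, c)), c), c), c)), c))   [R3 at 1.1]
2. cons(cons(e, c), cons(g(cons(e, cons(g(cons(c, cons(c, c)), cons(c, e)), c)), cons(cons(g(cons(g(c, e), cons(c, c)), c), c), c)), c))  →  cons(cons(e, c), cons(g(cons(e, cons(c, c)), cons(cons(g(cons(g(c, e), cons(c, c)), c), c), c)), c))   [R2 at 2.1.1.2.1]
3. cons(cons(e, c), cons(g(cons(e, cons(c, c)), cons(cons(g(cons(g(c, e), cons(c, c)), c), c), c)), c))  →  cons(cons(e, c), cons(e, c))   [R2 at 2.1]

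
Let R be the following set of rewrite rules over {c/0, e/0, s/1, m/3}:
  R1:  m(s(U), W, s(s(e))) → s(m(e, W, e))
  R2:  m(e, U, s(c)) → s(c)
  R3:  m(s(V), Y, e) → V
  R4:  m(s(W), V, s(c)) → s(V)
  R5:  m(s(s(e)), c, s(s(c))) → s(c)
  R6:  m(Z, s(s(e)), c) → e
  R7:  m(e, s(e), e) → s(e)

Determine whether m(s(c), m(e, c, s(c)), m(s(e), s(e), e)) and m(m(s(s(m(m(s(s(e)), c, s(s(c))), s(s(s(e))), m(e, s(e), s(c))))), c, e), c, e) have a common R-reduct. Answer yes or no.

no — NF(t₁) = c, NF(t₂) = s(s(s(s(e))))

Reduce t₁ = m(s(c), m(e, c, s(c)), m(s(e), s(e), e)):
1. m(s(c), m(e, c, s(c)), m(s(e), s(e), e))  →  m(s(c), s(c), m(s(e), s(e), e))   [R2 at 2]
2. m(s(c), s(c), m(s(e), s(e), e))  →  m(s(c), s(c), e)   [R3 at 3]
3. m(s(c), s(c), e)  →  c   [R3 at ε]

Reduce t₂ = m(m(s(s(m(m(s(s(e)), c, s(s(c))), s(s(s(e))), m(e, s(e), s(c))))), c, e), c, e):
1. m(m(s(s(m(m(s(s(e)), c, s(s(c))), s(s(s(e))), m(e, s(e), s(c))))), c, e), c, e)  →  m(s(m(m(s(s(e)), c, s(s(c))), s(s(s(e))), m(e, s(e), s(c)))), c, e)   [R3 at 1]
2. m(s(m(m(s(s(e)), c, s(s(c))), s(s(s(e))), m(e, s(e), s(c)))), c, e)  →  m(m(s(s(e)), c, s(s(c))), s(s(s(e))), m(e, s(e), s(c)))   [R3 at ε]
3. m(m(s(s(e)), c, s(s(c))), s(s(s(e))), m(e, s(e), s(c)))  →  m(s(c), s(s(s(e))), m(e, s(e), s(c)))   [R5 at 1]
4. m(s(c), s(s(s(e))), m(e, s(e), s(c)))  →  m(s(c), s(s(s(e))), s(c))   [R2 at 3]
5. m(s(c), s(s(s(e))), s(c))  →  s(s(s(s(e))))   [R4 at ε]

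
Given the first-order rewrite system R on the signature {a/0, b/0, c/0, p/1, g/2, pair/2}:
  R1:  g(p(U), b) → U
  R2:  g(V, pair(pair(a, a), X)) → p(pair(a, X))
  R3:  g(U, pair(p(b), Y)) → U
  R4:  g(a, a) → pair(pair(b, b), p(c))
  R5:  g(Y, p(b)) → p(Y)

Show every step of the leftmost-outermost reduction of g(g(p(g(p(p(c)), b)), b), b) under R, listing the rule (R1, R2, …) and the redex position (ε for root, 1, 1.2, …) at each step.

c

1. g(g(p(g(p(p(c)), b)), b), b)  →  g(g(p(p(c)), b), b)   [R1 at 1]
2. g(g(p(p(c)), b), b)  →  g(p(c), b)   [R1 at 1]
3. g(p(c), b)  →  c   [R1 at ε]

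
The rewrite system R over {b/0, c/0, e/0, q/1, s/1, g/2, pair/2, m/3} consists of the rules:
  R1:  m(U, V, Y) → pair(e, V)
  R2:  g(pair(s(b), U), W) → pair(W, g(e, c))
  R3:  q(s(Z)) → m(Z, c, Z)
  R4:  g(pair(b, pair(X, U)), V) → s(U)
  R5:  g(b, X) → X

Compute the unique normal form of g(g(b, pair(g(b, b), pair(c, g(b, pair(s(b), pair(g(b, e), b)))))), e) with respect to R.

s(pair(s(b), pair(e, b)))

1. g(g(b, pair(g(b, b), pair(c, g(b, pair(s(b), pair(g(b, e), b)))))), e)  →  g(pair(g(b, b), pair(c, g(b, pair(s(b), pair(g(b, e), b))))), e)   [R5 at 1]
2. g(pair(g(b, b), pair(c, g(b, pair(s(b), pair(g(b, e), b))))), e)  →  g(pair(b, pair(c, g(b, pair(s(b), pair(g(b, e), b))))), e)   [R5 at 1.1]
3. g(pair(b, pair(c, g(b, pair(s(b), pair(g(b, e), b))))), e)  →  s(g(b, pair(s(b), pair(g(b, e), b))))   [R4 at ε]
4. s(g(b, pair(s(b), pair(g(b, e), b))))  →  s(pair(s(b), pair(g(b, e), b)))   [R5 at 1]
5. s(pair(s(b), pair(g(b, e), b)))  →  s(pair(s(b), pair(e, b)))   [R5 at 1.2.1]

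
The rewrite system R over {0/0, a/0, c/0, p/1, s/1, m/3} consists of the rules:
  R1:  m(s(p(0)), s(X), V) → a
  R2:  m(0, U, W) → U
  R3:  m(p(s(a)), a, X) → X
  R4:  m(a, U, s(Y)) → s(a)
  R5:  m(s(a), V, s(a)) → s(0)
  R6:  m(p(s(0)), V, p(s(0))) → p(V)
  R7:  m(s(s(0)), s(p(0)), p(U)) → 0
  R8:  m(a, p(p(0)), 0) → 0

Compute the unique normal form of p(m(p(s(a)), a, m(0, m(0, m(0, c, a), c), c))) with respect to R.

1. p(m(p(s(a)), a, m(0, m(0, m(0, c, a), c), c)))  →  p(m(0, m(0, m(0, c, a), c), c))   [R3 at 1]
2. p(m(0, m(0, m(0, c, a), c), c))  →  p(m(0, m(0, c, a), c))   [R2 at 1]
3. p(m(0, m(0, c, a), c))  →  p(m(0, c, a))   [R2 at 1]
4. p(m(0, c, a))  →  p(c)   [R2 at 1]

p(c)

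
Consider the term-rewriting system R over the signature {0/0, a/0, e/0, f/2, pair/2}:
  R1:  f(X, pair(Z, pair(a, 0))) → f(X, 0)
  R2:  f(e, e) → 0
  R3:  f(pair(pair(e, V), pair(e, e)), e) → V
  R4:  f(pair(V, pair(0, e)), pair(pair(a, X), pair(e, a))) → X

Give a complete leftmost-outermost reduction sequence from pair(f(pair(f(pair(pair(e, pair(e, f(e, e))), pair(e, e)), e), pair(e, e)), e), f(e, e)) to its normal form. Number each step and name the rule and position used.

1. pair(f(pair(f(pair(pair(e, pair(e, f(e, e))), pair(e, e)), e), pair(e, e)), e), f(e, e))  →  pair(f(pair(pair(e, f(e, e)), pair(e, e)), e), f(e, e))   [R3 at 1.1.1]
2. pair(f(pair(pair(e, f(e, e)), pair(e, e)), e), f(e, e))  →  pair(f(e, e), f(e, e))   [R3 at 1]
3. pair(f(e, e), f(e, e))  →  pair(0, f(e, e))   [R2 at 1]
4. pair(0, f(e, e))  →  pair(0, 0)   [R2 at 2]

pair(0, 0)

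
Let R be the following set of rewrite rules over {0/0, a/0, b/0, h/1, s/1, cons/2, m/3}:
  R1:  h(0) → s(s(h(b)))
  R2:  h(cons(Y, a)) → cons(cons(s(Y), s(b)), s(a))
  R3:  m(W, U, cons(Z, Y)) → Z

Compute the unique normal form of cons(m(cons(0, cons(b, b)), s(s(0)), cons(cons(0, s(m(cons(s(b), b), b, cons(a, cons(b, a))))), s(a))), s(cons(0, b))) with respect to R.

1. cons(m(cons(0, cons(b, b)), s(s(0)), cons(cons(0, s(m(cons(s(b), b), b, cons(a, cons(b, a))))), s(a))), s(cons(0, b)))  →  cons(cons(0, s(m(cons(s(b), b), b, cons(a, cons(b, a))))), s(cons(0, b)))   [R3 at 1]
2. cons(cons(0, s(m(cons(s(b), b), b, cons(a, cons(b, a))))), s(cons(0, b)))  →  cons(cons(0, s(a)), s(cons(0, b)))   [R3 at 1.2.1]

cons(cons(0, s(a)), s(cons(0, b)))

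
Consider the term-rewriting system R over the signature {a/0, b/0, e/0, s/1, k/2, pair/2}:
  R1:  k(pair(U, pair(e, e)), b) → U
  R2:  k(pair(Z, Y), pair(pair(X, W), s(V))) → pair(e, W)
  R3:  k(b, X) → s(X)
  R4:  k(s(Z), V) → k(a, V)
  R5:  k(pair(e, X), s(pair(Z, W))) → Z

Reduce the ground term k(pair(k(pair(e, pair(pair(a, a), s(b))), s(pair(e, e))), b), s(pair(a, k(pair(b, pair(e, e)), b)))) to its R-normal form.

a

1. k(pair(k(pair(e, pair(pair(a, a), s(b))), s(pair(e, e))), b), s(pair(a, k(pair(b, pair(e, e)), b))))  →  k(pair(e, b), s(pair(a, k(pair(b, pair(e, e)), b))))   [R5 at 1.1]
2. k(pair(e, b), s(pair(a, k(pair(b, pair(e, e)), b))))  →  a   [R5 at ε]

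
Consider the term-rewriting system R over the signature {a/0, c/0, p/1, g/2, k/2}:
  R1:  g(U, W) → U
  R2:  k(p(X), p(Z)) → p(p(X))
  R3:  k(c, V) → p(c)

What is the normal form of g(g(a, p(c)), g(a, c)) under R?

1. g(g(a, p(c)), g(a, c))  →  g(a, p(c))   [R1 at ε]
2. g(a, p(c))  →  a   [R1 at ε]

a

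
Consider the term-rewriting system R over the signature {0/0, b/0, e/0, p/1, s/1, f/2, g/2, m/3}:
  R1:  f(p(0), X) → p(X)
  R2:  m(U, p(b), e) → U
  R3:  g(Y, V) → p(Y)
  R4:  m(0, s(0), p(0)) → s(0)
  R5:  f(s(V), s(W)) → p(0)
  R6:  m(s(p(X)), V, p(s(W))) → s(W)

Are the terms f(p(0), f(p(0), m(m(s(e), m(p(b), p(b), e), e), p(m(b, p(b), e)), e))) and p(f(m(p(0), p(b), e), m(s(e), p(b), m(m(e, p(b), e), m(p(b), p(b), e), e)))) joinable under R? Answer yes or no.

Reduce t₁ = f(p(0), f(p(0), m(m(s(e), m(p(b), p(b), e), e), p(m(b, p(b), e)), e))):
1. f(p(0), f(p(0), m(m(s(e), m(p(b), p(b), e), e), p(m(b, p(b), e)), e)))  →  p(f(p(0), m(m(s(e), m(p(b), p(b), e), e), p(m(b, p(b), e)), e)))   [R1 at ε]
2. p(f(p(0), m(m(s(e), m(p(b), p(b), e), e), p(m(b, p(b), e)), e)))  →  p(p(m(m(s(e), m(p(b), p(b), e), e), p(m(b, p(b), e)), e)))   [R1 at 1]
3. p(p(m(m(s(e), m(p(b), p(b), e), e), p(m(b, p(b), e)), e)))  →  p(p(m(m(s(e), p(b), e), p(m(b, p(b), e)), e)))   [R2 at 1.1.1.2]
4. p(p(m(m(s(e), p(b), e), p(m(b, p(b), e)), e)))  →  p(p(m(s(e), p(m(b, p(b), e)), e)))   [R2 at 1.1.1]
5. p(p(m(s(e), p(m(b, p(b), e)), e)))  →  p(p(m(s(e), p(b), e)))   [R2 at 1.1.2.1]
6. p(p(m(s(e), p(b), e)))  →  p(p(s(e)))   [R2 at 1.1]

Reduce t₂ = p(f(m(p(0), p(b), e), m(s(e), p(b), m(m(e, p(b), e), m(p(b), p(b), e), e)))):
1. p(f(m(p(0), p(b), e), m(s(e), p(b), m(m(e, p(b), e), m(p(b), p(b), e), e))))  →  p(f(p(0), m(s(e), p(b), m(m(e, p(b), e), m(p(b), p(b), e), e))))   [R2 at 1.1]
2. p(f(p(0), m(s(e), p(b), m(m(e, p(b), e), m(p(b), p(b), e), e))))  →  p(p(m(s(e), p(b), m(m(e, p(b), e), m(p(b), p(b), e), e))))   [R1 at 1]
3. p(p(m(s(e), p(b), m(m(e, p(b), e), m(p(b), p(b), e), e))))  →  p(p(m(s(e), p(b), m(e, m(p(b), p(b), e), e))))   [R2 at 1.1.3.1]
4. p(p(m(s(e), p(b), m(e, m(p(b), p(b), e), e))))  →  p(p(m(s(e), p(b), m(e, p(b), e))))   [R2 at 1.1.3.2]
5. p(p(m(s(e), p(b), m(e, p(b), e))))  →  p(p(m(s(e), p(b), e)))   [R2 at 1.1.3]
6. p(p(m(s(e), p(b), e)))  →  p(p(s(e)))   [R2 at 1.1]

yes — NF(t₁) = p(p(s(e))), NF(t₂) = p(p(s(e)))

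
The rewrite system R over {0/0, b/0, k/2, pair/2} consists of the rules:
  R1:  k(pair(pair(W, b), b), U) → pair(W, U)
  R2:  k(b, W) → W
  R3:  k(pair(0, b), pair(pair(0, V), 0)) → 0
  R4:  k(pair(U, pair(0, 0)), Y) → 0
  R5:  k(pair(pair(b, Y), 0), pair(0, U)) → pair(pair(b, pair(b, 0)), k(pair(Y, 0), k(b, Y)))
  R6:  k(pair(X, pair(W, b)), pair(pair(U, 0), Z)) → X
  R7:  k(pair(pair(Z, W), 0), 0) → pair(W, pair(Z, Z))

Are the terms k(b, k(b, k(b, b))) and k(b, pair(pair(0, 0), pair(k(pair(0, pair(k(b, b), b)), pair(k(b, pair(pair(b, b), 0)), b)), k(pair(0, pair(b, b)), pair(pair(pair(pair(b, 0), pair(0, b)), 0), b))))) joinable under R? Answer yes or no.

Reduce t₁ = k(b, k(b, k(b, b))):
1. k(b, k(b, k(b, b)))  →  k(b, k(b, b))   [R2 at ε]
2. k(b, k(b, b))  →  k(b, b)   [R2 at ε]
3. k(b, b)  →  b   [R2 at ε]

Reduce t₂ = k(b, pair(pair(0, 0), pair(k(pair(0, pair(k(b, b), b)), pair(k(b, pair(pair(b, b), 0)), b)), k(pair(0, pair(b, b)), pair(pair(pair(pair(b, 0), pair(0, b)), 0), b))))):
1. k(b, pair(pair(0, 0), pair(k(pair(0, pair(k(b, b), b)), pair(k(b, pair(pair(b, b), 0)), b)), k(pair(0, pair(b, b)), pair(pair(pair(pair(b, 0), pair(0, b)), 0), b)))))  →  pair(pair(0, 0), pair(k(pair(0, pair(k(b, b), b)), pair(k(b, pair(pair(b, b), 0)), b)), k(pair(0, pair(b, b)), pair(pair(pair(pair(b, 0), pair(0, b)), 0), b))))   [R2 at ε]
2. pair(pair(0, 0), pair(k(pair(0, pair(k(b, b), b)), pair(k(b, pair(pair(b, b), 0)), b)), k(pair(0, pair(b, b)), pair(pair(pair(pair(b, 0), pair(0, b)), 0), b))))  →  pair(pair(0, 0), pair(k(pair(0, pair(b, b)), pair(k(b, pair(pair(b, b), 0)), b)), k(pair(0, pair(b, b)), pair(pair(pair(pair(b, 0), pair(0, b)), 0), b))))   [R2 at 2.1.1.2.1]
3. pair(pair(0, 0), pair(k(pair(0, pair(b, b)), pair(k(b, pair(pair(b, b), 0)), b)), k(pair(0, pair(b, b)), pair(pair(pair(pair(b, 0), pair(0, b)), 0), b))))  →  pair(pair(0, 0), pair(k(pair(0, pair(b, b)), pair(pair(pair(b, b), 0), b)), k(pair(0, pair(b, b)), pair(pair(pair(pair(b, 0), pair(0, b)), 0), b))))   [R2 at 2.1.2.1]
4. pair(pair(0, 0), pair(k(pair(0, pair(b, b)), pair(pair(pair(b, b), 0), b)), k(pair(0, pair(b, b)), pair(pair(pair(pair(b, 0), pair(0, b)), 0), b))))  →  pair(pair(0, 0), pair(0, k(pair(0, pair(b, b)), pair(pair(pair(pair(b, 0), pair(0, b)), 0), b))))   [R6 at 2.1]
5. pair(pair(0, 0), pair(0, k(pair(0, pair(b, b)), pair(pair(pair(pair(b, 0), pair(0, b)), 0), b))))  →  pair(pair(0, 0), pair(0, 0))   [R6 at 2.2]

no — NF(t₁) = b, NF(t₂) = pair(pair(0, 0), pair(0, 0))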